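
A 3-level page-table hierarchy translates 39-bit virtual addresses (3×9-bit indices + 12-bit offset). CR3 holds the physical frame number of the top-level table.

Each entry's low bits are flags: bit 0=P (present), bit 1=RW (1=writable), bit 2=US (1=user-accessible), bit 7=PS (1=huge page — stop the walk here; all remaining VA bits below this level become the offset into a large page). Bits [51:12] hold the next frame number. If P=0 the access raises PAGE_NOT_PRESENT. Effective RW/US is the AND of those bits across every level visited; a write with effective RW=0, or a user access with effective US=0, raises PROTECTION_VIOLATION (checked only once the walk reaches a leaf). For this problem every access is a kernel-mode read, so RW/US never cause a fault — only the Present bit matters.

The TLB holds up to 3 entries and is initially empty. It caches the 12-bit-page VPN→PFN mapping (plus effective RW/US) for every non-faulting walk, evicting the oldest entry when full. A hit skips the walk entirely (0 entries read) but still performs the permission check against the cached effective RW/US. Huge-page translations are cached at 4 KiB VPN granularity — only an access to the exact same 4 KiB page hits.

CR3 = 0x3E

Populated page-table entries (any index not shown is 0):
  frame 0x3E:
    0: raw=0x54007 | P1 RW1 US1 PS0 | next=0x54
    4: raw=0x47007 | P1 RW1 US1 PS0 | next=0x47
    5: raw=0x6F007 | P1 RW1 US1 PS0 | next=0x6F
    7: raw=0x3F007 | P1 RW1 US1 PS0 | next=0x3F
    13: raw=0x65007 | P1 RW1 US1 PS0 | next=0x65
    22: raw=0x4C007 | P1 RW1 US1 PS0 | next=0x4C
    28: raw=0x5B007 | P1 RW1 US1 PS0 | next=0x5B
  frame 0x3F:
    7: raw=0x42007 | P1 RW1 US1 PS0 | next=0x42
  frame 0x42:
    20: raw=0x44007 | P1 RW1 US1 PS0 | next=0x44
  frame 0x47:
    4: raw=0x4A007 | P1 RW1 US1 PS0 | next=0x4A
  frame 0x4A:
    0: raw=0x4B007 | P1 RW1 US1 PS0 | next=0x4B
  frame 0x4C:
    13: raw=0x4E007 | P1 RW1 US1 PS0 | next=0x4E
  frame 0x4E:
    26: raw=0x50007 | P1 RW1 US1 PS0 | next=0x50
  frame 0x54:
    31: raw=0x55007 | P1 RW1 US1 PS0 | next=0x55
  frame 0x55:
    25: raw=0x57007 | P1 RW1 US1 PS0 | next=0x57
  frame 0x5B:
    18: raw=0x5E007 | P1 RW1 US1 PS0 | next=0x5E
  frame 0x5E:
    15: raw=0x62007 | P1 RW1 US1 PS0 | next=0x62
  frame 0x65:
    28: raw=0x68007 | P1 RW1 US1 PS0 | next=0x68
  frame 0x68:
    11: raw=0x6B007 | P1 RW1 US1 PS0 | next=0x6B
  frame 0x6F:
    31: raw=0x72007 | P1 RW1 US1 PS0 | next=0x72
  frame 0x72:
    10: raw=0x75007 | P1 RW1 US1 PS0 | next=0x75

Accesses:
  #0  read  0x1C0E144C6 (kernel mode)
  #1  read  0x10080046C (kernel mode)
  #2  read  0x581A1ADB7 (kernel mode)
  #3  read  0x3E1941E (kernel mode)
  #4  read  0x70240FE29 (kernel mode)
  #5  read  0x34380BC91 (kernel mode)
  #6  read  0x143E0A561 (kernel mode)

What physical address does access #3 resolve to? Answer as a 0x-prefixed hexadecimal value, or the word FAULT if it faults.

Walk each access:
#0 VA=0x1C0E144C6 (r,kernel):
  L0: frame=0x3E idx=7 entry=0x3F007 [P=1 RW=1 US=1 PS=0]
  L1: frame=0x3F idx=7 entry=0x42007 [P=1 RW=1 US=1 PS=0]
  L2: frame=0x42 idx=20 entry=0x44007 [P=1 RW=1 US=1 PS=0]
  ⇒ phys 0x444C6  [3 reads]
#1 VA=0x10080046C (r,kernel):
  L0: frame=0x3E idx=4 entry=0x47007 [P=1 RW=1 US=1 PS=0]
  L1: frame=0x47 idx=4 entry=0x4A007 [P=1 RW=1 US=1 PS=0]
  L2: frame=0x4A idx=0 entry=0x4B007 [P=1 RW=1 US=1 PS=0]
  ⇒ phys 0x4B46C  [3 reads]
#2 VA=0x581A1ADB7 (r,kernel):
  L0: frame=0x3E idx=22 entry=0x4C007 [P=1 RW=1 US=1 PS=0]
  L1: frame=0x4C idx=13 entry=0x4E007 [P=1 RW=1 US=1 PS=0]
  L2: frame=0x4E idx=26 entry=0x50007 [P=1 RW=1 US=1 PS=0]
  ⇒ phys 0x50DB7  [3 reads]
#3 VA=0x3E1941E (r,kernel):
  L0: frame=0x3E idx=0 entry=0x54007 [P=1 RW=1 US=1 PS=0]
  L1: frame=0x54 idx=31 entry=0x55007 [P=1 RW=1 US=1 PS=0]
  L2: frame=0x55 idx=25 entry=0x57007 [P=1 RW=1 US=1 PS=0]
  ⇒ phys 0x5741E  [3 reads]
#4 VA=0x70240FE29 (r,kernel):
  L0: frame=0x3E idx=28 entry=0x5B007 [P=1 RW=1 US=1 PS=0]
  L1: frame=0x5B idx=18 entry=0x5E007 [P=1 RW=1 US=1 PS=0]
  L2: frame=0x5E idx=15 entry=0x62007 [P=1 RW=1 US=1 PS=0]
  ⇒ phys 0x62E29  [3 reads]
#5 VA=0x34380BC91 (r,kernel):
  L0: frame=0x3E idx=13 entry=0x65007 [P=1 RW=1 US=1 PS=0]
  L1: frame=0x65 idx=28 entry=0x68007 [P=1 RW=1 US=1 PS=0]
  L2: frame=0x68 idx=11 entry=0x6B007 [P=1 RW=1 US=1 PS=0]
  ⇒ phys 0x6BC91  [3 reads]
#6 VA=0x143E0A561 (r,kernel):
  L0: frame=0x3E idx=5 entry=0x6F007 [P=1 RW=1 US=1 PS=0]
  L1: frame=0x6F idx=31 entry=0x72007 [P=1 RW=1 US=1 PS=0]
  L2: frame=0x72 idx=10 entry=0x75007 [P=1 RW=1 US=1 PS=0]
  ⇒ phys 0x75561  [3 reads]

Access #3 PA: 0x5741E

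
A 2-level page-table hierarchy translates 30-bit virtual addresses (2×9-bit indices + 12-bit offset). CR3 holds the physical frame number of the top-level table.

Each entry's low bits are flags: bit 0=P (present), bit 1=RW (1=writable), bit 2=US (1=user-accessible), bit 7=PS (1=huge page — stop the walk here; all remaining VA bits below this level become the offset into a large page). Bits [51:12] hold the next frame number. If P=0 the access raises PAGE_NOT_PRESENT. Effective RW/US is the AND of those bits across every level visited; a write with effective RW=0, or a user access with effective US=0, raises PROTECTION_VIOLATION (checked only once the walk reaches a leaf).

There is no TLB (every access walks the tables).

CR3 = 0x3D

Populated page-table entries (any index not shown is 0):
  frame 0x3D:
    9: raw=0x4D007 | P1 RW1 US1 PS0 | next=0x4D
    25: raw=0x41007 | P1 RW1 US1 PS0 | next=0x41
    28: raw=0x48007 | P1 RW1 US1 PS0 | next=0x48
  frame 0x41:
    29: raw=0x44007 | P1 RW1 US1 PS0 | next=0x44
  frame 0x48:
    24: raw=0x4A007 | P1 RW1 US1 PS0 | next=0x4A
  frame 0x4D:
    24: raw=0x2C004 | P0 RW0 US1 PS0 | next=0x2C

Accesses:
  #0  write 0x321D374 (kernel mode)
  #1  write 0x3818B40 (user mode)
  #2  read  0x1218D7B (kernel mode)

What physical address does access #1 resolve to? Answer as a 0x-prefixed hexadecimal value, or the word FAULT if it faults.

Trace:
#0 VA=0x321D374 (w,kernel):
  [0] read 0x3D idx=25: raw=0x41007 flags P=1 W=1 U=1 S=0
  [1] read 0x41 idx=29: raw=0x44007 flags P=1 W=1 U=1 S=0
  ✓ 0x44374  — 2 lookups
#1 VA=0x3818B40 (w,user):
  [0] read 0x3D idx=28: raw=0x48007 flags P=1 W=1 U=1 S=0
  [1] read 0x48 idx=24: raw=0x4A007 flags P=1 W=1 U=1 S=0
  ✓ 0x4AB40  — 2 lookups
#2 VA=0x1218D7B (r,kernel):
  [0] read 0x3D idx=9: raw=0x4D007 flags P=1 W=1 U=1 S=0
  [1] read 0x4D idx=24: raw=0x2C004 flags P=0 W=0 U=1 S=0
  ⇒ fault: PAGE_NOT_PRESENT  — 2 lookups

Access #1 PA: 0x4AB40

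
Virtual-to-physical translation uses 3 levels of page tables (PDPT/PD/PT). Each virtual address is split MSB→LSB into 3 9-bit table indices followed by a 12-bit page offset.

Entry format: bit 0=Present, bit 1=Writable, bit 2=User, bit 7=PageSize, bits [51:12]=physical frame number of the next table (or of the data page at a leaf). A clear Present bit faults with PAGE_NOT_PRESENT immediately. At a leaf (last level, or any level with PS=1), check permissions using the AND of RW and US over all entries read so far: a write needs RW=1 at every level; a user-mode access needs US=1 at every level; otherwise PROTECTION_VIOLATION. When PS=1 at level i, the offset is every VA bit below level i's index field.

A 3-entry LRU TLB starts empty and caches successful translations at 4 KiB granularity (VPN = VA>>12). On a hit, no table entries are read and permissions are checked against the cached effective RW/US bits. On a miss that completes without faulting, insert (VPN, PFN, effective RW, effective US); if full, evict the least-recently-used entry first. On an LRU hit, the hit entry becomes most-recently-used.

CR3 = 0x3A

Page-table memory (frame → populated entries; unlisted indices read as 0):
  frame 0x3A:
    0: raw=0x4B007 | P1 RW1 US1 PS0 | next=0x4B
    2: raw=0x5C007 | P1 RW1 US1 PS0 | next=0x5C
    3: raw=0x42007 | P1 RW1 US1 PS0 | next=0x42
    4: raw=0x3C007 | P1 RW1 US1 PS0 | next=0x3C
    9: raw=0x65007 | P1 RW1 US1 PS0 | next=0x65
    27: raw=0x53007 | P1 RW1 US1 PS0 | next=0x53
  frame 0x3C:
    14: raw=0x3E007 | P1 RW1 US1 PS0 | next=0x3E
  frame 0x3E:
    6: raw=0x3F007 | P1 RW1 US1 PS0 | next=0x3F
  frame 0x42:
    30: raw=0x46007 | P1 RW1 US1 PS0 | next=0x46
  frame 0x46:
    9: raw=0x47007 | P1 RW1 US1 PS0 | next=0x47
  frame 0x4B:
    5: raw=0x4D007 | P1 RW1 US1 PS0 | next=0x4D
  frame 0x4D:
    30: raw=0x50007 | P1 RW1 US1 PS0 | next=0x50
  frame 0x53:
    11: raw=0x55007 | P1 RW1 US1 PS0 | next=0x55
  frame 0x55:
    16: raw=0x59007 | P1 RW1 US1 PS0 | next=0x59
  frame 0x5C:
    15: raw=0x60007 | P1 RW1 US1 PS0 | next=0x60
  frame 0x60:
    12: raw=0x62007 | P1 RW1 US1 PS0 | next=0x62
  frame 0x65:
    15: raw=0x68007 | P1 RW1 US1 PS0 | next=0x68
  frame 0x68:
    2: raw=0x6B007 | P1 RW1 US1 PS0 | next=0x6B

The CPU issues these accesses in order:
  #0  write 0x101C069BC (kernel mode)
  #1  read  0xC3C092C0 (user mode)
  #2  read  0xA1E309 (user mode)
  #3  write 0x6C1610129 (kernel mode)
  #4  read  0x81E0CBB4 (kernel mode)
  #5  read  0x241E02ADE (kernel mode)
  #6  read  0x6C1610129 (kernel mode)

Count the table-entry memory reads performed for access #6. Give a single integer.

Per-access translation:
#0 VA=0x101C069BC (w,kernel):
  L0: frame=0x3A idx=4 entry=0x3C007 [P=1 RW=1 US=1 PS=0]
  L1: frame=0x3C idx=14 entry=0x3E007 [P=1 RW=1 US=1 PS=0]
  L2: frame=0x3E idx=6 entry=0x3F007 [P=1 RW=1 US=1 PS=0]
  → PA=0x3F9BC  (3 entries read)
#1 VA=0xC3C092C0 (r,user):
  L0: frame=0x3A idx=3 entry=0x42007 [P=1 RW=1 US=1 PS=0]
  L1: frame=0x42 idx=30 entry=0x46007 [P=1 RW=1 US=1 PS=0]
  L2: frame=0x46 idx=9 entry=0x47007 [P=1 RW=1 US=1 PS=0]
  → PA=0x472C0  (3 entries read)
#2 VA=0xA1E309 (r,user):
  L0: frame=0x3A idx=0 entry=0x4B007 [P=1 RW=1 US=1 PS=0]
  L1: frame=0x4B idx=5 entry=0x4D007 [P=1 RW=1 US=1 PS=0]
  L2: frame=0x4D idx=30 entry=0x50007 [P=1 RW=1 US=1 PS=0]
  → PA=0x50309  (3 entries read)
#3 VA=0x6C1610129 (w,kernel):
  L0: frame=0x3A idx=27 entry=0x53007 [P=1 RW=1 US=1 PS=0]
  L1: frame=0x53 idx=11 entry=0x55007 [P=1 RW=1 US=1 PS=0]
  L2: frame=0x55 idx=16 entry=0x59007 [P=1 RW=1 US=1 PS=0]
  → PA=0x59129  (3 entries read)
#4 VA=0x81E0CBB4 (r,kernel):
  L0: frame=0x3A idx=2 entry=0x5C007 [P=1 RW=1 US=1 PS=0]
  L1: frame=0x5C idx=15 entry=0x60007 [P=1 RW=1 US=1 PS=0]
  L2: frame=0x60 idx=12 entry=0x62007 [P=1 RW=1 US=1 PS=0]
  → PA=0x62BB4  (3 entries read)
#5 VA=0x241E02ADE (r,kernel):
  L0: frame=0x3A idx=9 entry=0x65007 [P=1 RW=1 US=1 PS=0]
  L1: frame=0x65 idx=15 entry=0x68007 [P=1 RW=1 US=1 PS=0]
  L2: frame=0x68 idx=2 entry=0x6B007 [P=1 RW=1 US=1 PS=0]
  → PA=0x6BADE  (3 entries read)
#6 VA=0x6C1610129 (r,kernel):
  TLB hit vpn=0x6C1610 → PA=0x59129

Entries read for #6: 0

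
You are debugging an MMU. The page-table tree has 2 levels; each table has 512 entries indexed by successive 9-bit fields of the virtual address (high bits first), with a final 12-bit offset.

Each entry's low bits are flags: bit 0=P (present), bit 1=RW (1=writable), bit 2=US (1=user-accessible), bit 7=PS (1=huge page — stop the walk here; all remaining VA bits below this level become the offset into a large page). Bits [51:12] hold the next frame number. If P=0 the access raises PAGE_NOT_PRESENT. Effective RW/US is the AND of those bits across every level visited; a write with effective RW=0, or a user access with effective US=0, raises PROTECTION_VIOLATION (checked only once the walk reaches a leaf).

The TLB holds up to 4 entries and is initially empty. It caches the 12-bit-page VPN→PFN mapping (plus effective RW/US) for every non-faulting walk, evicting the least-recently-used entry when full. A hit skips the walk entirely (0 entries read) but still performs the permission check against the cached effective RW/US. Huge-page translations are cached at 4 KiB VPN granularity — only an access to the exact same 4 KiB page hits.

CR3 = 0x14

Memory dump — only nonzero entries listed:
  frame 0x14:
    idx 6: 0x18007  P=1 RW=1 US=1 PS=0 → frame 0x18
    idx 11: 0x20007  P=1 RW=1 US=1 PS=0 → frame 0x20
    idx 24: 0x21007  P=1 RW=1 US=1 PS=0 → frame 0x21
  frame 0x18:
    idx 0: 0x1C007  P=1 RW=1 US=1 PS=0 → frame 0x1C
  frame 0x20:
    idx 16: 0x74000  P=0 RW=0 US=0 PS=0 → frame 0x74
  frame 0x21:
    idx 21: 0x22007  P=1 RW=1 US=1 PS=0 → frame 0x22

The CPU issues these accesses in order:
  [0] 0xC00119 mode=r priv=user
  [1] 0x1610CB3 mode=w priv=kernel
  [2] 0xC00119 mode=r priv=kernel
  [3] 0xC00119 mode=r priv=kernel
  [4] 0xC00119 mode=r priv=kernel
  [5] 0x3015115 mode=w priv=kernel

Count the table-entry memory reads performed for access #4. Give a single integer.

Walk each access:
#0 VA=0xC00119 (r,user):
  lvl0: tbl 0x14, slot 6 ⇒ 0x18007 (P1/RW1/US1/PS0)
  lvl1: tbl 0x18, slot 0 ⇒ 0x1C007 (P1/RW1/US1/PS0)
  → PA=0x1C119  (2 entries read)
#1 VA=0x1610CB3 (w,kernel):
  lvl0: tbl 0x14, slot 11 ⇒ 0x20007 (P1/RW1/US1/PS0)
  lvl1: tbl 0x20, slot 16 ⇒ 0x74000 (P0/RW0/US0/PS0)
  ⇒ fault: PAGE_NOT_PRESENT  — 2 lookups
#2 VA=0xC00119 (r,kernel):
  TLB hit vpn=0xC00 → PA=0x1C119
#3 VA=0xC00119 (r,kernel):
  TLB hit vpn=0xC00 → PA=0x1C119
#4 VA=0xC00119 (r,kernel):
  TLB hit vpn=0xC00 → PA=0x1C119
#5 VA=0x3015115 (w,kernel):
  lvl0: tbl 0x14, slot 24 ⇒ 0x21007 (P1/RW1/US1/PS0)
  lvl1: tbl 0x21, slot 21 ⇒ 0x22007 (P1/RW1/US1/PS0)
  → PA=0x22115  (2 entries read)

Entries read for #4: 0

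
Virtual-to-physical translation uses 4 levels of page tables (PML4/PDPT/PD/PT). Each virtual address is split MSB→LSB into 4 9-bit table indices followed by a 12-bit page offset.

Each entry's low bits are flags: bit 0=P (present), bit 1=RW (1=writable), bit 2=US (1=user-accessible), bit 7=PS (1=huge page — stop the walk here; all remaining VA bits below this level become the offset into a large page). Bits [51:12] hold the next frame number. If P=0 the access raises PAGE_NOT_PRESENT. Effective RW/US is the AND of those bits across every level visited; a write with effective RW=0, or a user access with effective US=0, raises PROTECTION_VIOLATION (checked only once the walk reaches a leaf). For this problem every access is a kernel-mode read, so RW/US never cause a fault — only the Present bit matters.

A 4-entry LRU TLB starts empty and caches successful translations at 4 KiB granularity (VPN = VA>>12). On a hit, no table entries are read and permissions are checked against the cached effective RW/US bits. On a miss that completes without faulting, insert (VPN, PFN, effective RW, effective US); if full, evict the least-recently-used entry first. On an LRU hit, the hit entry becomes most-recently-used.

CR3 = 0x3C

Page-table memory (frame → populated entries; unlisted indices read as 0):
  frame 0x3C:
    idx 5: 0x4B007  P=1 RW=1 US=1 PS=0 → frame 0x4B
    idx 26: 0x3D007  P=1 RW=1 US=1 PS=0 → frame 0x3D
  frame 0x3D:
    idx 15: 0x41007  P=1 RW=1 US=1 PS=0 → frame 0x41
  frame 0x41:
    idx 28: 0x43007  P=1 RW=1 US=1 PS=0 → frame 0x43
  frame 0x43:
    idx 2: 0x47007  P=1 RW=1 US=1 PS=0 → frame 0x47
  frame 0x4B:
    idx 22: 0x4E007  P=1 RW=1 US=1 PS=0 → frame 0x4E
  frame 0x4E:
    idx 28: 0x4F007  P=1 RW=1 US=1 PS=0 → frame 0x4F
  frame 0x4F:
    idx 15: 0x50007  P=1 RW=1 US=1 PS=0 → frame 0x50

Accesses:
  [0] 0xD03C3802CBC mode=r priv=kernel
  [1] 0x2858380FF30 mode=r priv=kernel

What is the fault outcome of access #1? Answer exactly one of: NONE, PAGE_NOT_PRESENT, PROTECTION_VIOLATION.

Per-access translation:
#0 VA=0xD03C3802CBC (r,kernel):
  [0] read 0x3C idx=26: raw=0x3D007 flags P=1 W=1 U=1 S=0
  [1] read 0x3D idx=15: raw=0x41007 flags P=1 W=1 U=1 S=0
  [2] read 0x41 idx=28: raw=0x43007 flags P=1 W=1 U=1 S=0
  [3] read 0x43 idx=2: raw=0x47007 flags P=1 W=1 U=1 S=0
  ⇒ phys 0x47CBC  [4 reads]
#1 VA=0x2858380FF30 (r,kernel):
  [0] read 0x3C idx=5: raw=0x4B007 flags P=1 W=1 U=1 S=0
  [1] read 0x4B idx=22: raw=0x4E007 flags P=1 W=1 U=1 S=0
  [2] read 0x4E idx=28: raw=0x4F007 flags P=1 W=1 U=1 S=0
  [3] read 0x4F idx=15: raw=0x50007 flags P=1 W=1 U=1 S=0
  ⇒ phys 0x50F30  [4 reads]

Access #1 fault: NONE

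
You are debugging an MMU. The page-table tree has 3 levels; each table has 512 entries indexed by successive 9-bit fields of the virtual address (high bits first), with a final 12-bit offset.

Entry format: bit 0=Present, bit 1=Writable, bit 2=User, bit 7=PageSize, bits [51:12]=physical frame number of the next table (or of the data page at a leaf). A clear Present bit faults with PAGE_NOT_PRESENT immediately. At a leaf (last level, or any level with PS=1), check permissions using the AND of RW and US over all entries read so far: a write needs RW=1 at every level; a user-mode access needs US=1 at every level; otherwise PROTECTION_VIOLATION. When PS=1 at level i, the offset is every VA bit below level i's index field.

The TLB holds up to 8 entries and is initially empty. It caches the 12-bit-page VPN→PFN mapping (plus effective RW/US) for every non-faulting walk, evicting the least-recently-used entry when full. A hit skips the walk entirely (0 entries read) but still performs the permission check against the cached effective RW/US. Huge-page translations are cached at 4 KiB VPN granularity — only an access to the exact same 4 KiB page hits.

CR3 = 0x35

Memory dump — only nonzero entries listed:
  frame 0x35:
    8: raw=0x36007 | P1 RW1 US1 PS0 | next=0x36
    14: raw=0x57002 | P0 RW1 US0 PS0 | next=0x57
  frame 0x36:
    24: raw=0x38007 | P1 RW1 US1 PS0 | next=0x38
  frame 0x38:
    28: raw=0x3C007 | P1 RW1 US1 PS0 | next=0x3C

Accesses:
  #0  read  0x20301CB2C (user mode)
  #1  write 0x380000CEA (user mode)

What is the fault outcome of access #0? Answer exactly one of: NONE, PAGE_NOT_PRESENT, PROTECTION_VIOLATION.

Trace:
#0 VA=0x20301CB2C (r,user):
  L0 @0x35[8] → 0x36007  P=1,RW=1,US=1,PS=0
  L1 @0x36[24] → 0x38007  P=1,RW=1,US=1,PS=0
  L2 @0x38[28] → 0x3C007  P=1,RW=1,US=1,PS=0
  ✓ 0x3CB2C  — 3 lookups
#1 VA=0x380000CEA (w,user):
  L0 @0x35[14] → 0x57002  P=0,RW=1,US=0,PS=0
  ✗ PAGE_NOT_PRESENT  [1 reads]

Access #0 fault: NONE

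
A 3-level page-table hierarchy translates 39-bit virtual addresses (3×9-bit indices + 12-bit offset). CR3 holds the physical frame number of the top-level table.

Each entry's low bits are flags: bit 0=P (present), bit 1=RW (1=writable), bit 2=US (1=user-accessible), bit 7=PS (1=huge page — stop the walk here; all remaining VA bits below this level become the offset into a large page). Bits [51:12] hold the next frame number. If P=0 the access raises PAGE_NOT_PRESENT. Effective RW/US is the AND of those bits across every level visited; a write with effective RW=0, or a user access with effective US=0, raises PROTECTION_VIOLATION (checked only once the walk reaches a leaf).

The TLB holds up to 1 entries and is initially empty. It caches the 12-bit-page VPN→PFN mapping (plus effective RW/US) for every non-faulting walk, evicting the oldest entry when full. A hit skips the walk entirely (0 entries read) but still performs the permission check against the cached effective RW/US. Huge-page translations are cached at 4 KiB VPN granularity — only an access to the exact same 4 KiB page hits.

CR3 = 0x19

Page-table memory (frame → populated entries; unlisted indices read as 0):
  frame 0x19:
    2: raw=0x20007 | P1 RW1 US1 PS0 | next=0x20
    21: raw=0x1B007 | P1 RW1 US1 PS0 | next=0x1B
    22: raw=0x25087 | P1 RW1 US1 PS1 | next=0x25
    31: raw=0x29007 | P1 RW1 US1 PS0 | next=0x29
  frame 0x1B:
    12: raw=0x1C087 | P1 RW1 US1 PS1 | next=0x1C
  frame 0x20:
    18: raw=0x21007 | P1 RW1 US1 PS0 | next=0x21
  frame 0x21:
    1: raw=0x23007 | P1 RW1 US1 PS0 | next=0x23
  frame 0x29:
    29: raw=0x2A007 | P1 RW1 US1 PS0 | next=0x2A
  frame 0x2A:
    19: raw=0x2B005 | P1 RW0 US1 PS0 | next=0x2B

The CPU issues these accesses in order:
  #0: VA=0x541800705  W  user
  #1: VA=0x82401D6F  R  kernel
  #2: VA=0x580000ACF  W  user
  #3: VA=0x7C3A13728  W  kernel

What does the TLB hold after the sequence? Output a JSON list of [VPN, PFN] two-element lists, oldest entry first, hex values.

Per-access translation:
#0 VA=0x541800705 (w,user):
  L0 @0x19[21] → 0x1B007  P=1,RW=1,US=1,PS=0
  L1 @0x1B[12] → 0x1C087  P=1,RW=1,US=1,PS=1
  → PA=0x1C705 (huge @L1)  (2 entries read)
#1 VA=0x82401D6F (r,kernel):
  L0 @0x19[2] → 0x20007  P=1,RW=1,US=1,PS=0
  L1 @0x20[18] → 0x21007  P=1,RW=1,US=1,PS=0
  L2 @0x21[1] → 0x23007  P=1,RW=1,US=1,PS=0
  → PA=0x23D6F  (3 entries read)
#2 VA=0x580000ACF (w,user):
  L0 @0x19[22] → 0x25087  P=1,RW=1,US=1,PS=1
  → PA=0x25ACF (huge @L0)  (1 entries read)
#3 VA=0x7C3A13728 (w,kernel):
  L0 @0x19[31] → 0x29007  P=1,RW=1,US=1,PS=0
  L1 @0x29[29] → 0x2A007  P=1,RW=1,US=1,PS=0
  L2 @0x2A[19] → 0x2B005  P=1,RW=0,US=1,PS=0
  → PROTECTION_VIOLATION  (3 entries read)

TLB: [["0x580000", "0x25"]]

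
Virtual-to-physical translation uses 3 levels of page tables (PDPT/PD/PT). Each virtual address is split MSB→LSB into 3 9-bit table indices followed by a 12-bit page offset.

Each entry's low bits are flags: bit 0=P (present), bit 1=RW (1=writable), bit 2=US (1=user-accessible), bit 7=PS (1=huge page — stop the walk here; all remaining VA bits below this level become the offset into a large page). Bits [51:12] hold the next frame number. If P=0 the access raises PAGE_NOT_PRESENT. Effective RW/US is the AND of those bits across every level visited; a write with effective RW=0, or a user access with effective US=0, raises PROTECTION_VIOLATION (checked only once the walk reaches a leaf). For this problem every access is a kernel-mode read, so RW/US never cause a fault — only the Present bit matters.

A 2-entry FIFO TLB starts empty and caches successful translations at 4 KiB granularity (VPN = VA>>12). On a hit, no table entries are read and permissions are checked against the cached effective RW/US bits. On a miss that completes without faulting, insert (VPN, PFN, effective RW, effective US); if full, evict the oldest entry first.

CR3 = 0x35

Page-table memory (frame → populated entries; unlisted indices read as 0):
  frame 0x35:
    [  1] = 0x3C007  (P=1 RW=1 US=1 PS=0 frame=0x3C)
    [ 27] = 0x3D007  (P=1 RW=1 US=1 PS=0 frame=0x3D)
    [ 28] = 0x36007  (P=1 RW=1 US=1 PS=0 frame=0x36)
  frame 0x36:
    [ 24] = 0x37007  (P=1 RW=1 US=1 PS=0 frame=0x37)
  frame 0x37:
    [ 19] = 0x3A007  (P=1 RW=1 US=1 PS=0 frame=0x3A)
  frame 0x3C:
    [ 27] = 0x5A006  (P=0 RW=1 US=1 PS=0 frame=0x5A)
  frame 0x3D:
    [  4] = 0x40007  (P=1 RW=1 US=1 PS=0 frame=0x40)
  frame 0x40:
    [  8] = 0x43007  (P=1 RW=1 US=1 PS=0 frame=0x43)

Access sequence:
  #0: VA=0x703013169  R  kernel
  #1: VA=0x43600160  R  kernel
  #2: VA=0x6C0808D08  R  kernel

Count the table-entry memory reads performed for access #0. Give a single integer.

Trace:
#0 VA=0x703013169 (r,kernel):
  L0 @0x35[28] → 0x36007  P=1,RW=1,US=1,PS=0
  L1 @0x36[24] → 0x37007  P=1,RW=1,US=1,PS=0
  L2 @0x37[19] → 0x3A007  P=1,RW=1,US=1,PS=0
  ✓ 0x3A169  — 3 lookups
#1 VA=0x43600160 (r,kernel):
  L0 @0x35[1] → 0x3C007  P=1,RW=1,US=1,PS=0
  L1 @0x3C[27] → 0x5A006  P=0,RW=1,US=1,PS=0
  ⇒ fault: PAGE_NOT_PRESENT  — 2 lookups
#2 VA=0x6C0808D08 (r,kernel):
  L0 @0x35[27] → 0x3D007  P=1,RW=1,US=1,PS=0
  L1 @0x3D[4] → 0x40007  P=1,RW=1,US=1,PS=0
  L2 @0x40[8] → 0x43007  P=1,RW=1,US=1,PS=0
  ✓ 0x43D08  — 3 lookups

Entries read for #0: 3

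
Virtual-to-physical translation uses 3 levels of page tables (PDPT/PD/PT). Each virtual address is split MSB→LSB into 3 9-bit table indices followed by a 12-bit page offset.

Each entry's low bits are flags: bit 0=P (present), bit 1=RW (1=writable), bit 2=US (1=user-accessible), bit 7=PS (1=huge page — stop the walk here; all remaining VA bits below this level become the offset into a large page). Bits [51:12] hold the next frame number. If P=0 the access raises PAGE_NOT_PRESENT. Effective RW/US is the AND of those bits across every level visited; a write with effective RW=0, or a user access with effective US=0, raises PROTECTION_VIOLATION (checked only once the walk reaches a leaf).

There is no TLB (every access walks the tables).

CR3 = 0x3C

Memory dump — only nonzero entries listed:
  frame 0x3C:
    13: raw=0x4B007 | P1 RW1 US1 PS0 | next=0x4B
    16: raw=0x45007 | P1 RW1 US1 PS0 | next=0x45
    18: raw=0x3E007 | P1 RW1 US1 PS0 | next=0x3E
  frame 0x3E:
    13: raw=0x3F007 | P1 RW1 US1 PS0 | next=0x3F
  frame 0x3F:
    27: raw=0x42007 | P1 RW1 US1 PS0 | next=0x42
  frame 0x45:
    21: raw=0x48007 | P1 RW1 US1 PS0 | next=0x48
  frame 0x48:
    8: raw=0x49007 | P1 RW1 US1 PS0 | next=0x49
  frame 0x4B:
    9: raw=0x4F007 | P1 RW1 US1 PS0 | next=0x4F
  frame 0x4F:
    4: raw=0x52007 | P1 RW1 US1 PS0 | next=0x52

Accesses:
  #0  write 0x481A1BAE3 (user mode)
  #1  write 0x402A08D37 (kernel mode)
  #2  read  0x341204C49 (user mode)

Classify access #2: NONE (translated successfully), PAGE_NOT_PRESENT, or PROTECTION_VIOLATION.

Walk each access:
#0 VA=0x481A1BAE3 (w,user):
  [0] read 0x3C idx=18: raw=0x3E007 flags P=1 W=1 U=1 S=0
  [1] read 0x3E idx=13: raw=0x3F007 flags P=1 W=1 U=1 S=0
  [2] read 0x3F idx=27: raw=0x42007 flags P=1 W=1 U=1 S=0
  → PA=0x42AE3  (3 entries read)
#1 VA=0x402A08D37 (w,kernel):
  [0] read 0x3C idx=16: raw=0x45007 flags P=1 W=1 U=1 S=0
  [1] read 0x45 idx=21: raw=0x48007 flags P=1 W=1 U=1 S=0
  [2] read 0x48 idx=8: raw=0x49007 flags P=1 W=1 U=1 S=0
  → PA=0x49D37  (3 entries read)
#2 VA=0x341204C49 (r,user):
  [0] read 0x3C idx=13: raw=0x4B007 flags P=1 W=1 U=1 S=0
  [1] read 0x4B idx=9: raw=0x4F007 flags P=1 W=1 U=1 S=0
  [2] read 0x4F idx=4: raw=0x52007 flags P=1 W=1 U=1 S=0
  → PA=0x52C49  (3 entries read)

Access #2 fault: NONE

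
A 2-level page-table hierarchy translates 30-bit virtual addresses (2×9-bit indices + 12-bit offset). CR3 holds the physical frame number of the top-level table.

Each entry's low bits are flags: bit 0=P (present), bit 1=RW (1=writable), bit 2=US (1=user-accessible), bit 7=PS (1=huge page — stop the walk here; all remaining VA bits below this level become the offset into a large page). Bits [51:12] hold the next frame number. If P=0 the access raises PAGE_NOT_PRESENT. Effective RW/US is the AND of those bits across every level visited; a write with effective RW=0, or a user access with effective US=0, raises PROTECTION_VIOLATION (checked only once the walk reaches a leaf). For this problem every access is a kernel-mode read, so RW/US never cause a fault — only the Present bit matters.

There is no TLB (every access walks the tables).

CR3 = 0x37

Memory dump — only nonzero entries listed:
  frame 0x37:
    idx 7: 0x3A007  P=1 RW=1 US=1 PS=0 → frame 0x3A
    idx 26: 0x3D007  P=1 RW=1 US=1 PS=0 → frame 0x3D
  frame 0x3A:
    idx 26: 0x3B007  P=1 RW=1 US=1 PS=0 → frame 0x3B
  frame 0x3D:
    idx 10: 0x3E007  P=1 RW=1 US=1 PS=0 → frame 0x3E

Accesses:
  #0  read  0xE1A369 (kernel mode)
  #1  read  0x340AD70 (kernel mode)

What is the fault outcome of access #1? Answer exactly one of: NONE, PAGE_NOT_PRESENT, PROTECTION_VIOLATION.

Walk each access:
#0 VA=0xE1A369 (r,kernel):
  [0] read 0x37 idx=7: raw=0x3A007 flags P=1 W=1 U=1 S=0
  [1] read 0x3A idx=26: raw=0x3B007 flags P=1 W=1 U=1 S=0
  → PA=0x3B369  (2 entries read)
#1 VA=0x340AD70 (r,kernel):
  [0] read 0x37 idx=26: raw=0x3D007 flags P=1 W=1 U=1 S=0
  [1] read 0x3D idx=10: raw=0x3E007 flags P=1 W=1 U=1 S=0
  → PA=0x3ED70  (2 entries read)

Access #1 fault: NONE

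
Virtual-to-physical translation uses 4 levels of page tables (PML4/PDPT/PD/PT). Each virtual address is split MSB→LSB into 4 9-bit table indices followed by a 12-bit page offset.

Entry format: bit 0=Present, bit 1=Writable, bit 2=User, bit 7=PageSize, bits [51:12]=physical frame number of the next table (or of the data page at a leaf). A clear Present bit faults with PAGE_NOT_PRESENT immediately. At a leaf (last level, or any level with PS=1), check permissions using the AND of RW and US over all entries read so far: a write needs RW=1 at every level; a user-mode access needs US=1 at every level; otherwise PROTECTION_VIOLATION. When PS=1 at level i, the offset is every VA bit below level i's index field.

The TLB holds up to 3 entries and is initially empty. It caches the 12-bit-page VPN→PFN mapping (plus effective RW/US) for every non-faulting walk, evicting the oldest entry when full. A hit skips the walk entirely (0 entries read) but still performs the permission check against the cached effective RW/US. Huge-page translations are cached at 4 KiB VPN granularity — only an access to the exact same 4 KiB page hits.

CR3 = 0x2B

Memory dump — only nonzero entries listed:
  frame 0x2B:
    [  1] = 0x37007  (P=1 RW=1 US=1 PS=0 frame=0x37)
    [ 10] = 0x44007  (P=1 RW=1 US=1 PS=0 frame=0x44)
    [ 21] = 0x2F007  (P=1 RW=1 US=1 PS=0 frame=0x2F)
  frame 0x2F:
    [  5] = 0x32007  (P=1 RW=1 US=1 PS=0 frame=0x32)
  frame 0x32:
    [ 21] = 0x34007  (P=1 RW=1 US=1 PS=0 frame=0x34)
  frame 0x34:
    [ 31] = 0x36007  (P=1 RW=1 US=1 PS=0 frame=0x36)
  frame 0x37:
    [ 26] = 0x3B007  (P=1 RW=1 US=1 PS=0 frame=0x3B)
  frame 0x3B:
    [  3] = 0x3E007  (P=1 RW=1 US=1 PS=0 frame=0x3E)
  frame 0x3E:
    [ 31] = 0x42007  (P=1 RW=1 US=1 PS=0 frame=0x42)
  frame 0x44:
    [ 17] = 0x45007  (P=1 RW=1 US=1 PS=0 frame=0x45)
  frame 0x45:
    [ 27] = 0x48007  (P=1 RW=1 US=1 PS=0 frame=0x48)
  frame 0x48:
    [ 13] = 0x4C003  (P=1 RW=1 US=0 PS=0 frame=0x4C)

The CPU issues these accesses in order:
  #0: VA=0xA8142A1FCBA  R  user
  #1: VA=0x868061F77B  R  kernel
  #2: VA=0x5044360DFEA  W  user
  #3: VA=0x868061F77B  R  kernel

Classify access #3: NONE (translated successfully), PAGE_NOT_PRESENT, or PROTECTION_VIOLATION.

Per-access translation:
#0 VA=0xA8142A1FCBA (r,user):
  [0] read 0x2B idx=21: raw=0x2F007 flags P=1 W=1 U=1 S=0
  [1] read 0x2F idx=5: raw=0x32007 flags P=1 W=1 U=1 S=0
  [2] read 0x32 idx=21: raw=0x34007 flags P=1 W=1 U=1 S=0
  [3] read 0x34 idx=31: raw=0x36007 flags P=1 W=1 U=1 S=0
  ⇒ phys 0x36CBA  [4 reads]
#1 VA=0x868061F77B (r,kernel):
  [0] read 0x2B idx=1: raw=0x37007 flags P=1 W=1 U=1 S=0
  [1] read 0x37 idx=26: raw=0x3B007 flags P=1 W=1 U=1 S=0
  [2] read 0x3B idx=3: raw=0x3E007 flags P=1 W=1 U=1 S=0
  [3] read 0x3E idx=31: raw=0x42007 flags P=1 W=1 U=1 S=0
  ⇒ phys 0x4277B  [4 reads]
#2 VA=0x5044360DFEA (w,user):
  [0] read 0x2B idx=10: raw=0x44007 flags P=1 W=1 U=1 S=0
  [1] read 0x44 idx=17: raw=0x45007 flags P=1 W=1 U=1 S=0
  [2] read 0x45 idx=27: raw=0x48007 flags P=1 W=1 U=1 S=0
  [3] read 0x48 idx=13: raw=0x4C003 flags P=1 W=1 U=0 S=0
  ⇒ fault: PROTECTION_VIOLATION  — 4 lookups
#3 VA=0x868061F77B (r,kernel):
  TLB hit vpn=0x868061F → PA=0x4277B

Access #3 fault: NONE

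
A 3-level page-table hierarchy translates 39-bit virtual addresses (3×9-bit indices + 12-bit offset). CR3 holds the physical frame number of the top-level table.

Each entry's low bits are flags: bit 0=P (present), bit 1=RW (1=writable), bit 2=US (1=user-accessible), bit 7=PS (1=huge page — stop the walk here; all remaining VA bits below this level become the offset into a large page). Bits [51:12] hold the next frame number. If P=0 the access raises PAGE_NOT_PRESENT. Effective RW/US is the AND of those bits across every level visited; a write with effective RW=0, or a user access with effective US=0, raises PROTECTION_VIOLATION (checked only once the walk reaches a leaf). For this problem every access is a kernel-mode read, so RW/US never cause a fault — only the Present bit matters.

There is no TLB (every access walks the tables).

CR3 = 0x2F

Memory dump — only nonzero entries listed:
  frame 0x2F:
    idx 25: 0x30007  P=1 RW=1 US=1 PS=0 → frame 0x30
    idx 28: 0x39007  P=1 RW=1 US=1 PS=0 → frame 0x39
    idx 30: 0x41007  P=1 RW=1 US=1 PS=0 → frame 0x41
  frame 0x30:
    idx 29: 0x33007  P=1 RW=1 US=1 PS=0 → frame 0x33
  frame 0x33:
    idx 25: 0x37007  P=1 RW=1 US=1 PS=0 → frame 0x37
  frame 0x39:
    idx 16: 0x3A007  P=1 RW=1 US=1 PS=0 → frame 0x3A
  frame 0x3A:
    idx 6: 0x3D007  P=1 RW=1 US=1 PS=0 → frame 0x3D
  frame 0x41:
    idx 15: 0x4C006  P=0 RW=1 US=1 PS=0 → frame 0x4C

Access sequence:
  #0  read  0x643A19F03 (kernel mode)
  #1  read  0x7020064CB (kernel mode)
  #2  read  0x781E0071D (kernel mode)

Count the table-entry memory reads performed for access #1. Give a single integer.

Trace:
#0 VA=0x643A19F03 (r,kernel):
  L0: frame=0x2F idx=25 entry=0x30007 [P=1 RW=1 US=1 PS=0]
  L1: frame=0x30 idx=29 entry=0x33007 [P=1 RW=1 US=1 PS=0]
  L2: frame=0x33 idx=25 entry=0x37007 [P=1 RW=1 US=1 PS=0]
  ✓ 0x37F03  — 3 lookups
#1 VA=0x7020064CB (r,kernel):
  L0: frame=0x2F idx=28 entry=0x39007 [P=1 RW=1 US=1 PS=0]
  L1: frame=0x39 idx=16 entry=0x3A007 [P=1 RW=1 US=1 PS=0]
  L2: frame=0x3A idx=6 entry=0x3D007 [P=1 RW=1 US=1 PS=0]
  ✓ 0x3D4CB  — 3 lookups
#2 VA=0x781E0071D (r,kernel):
  L0: frame=0x2F idx=30 entry=0x41007 [P=1 RW=1 US=1 PS=0]
  L1: frame=0x41 idx=15 entry=0x4C006 [P=0 RW=1 US=1 PS=0]
  → PAGE_NOT_PRESENT  (2 entries read)

Entries read for #1: 3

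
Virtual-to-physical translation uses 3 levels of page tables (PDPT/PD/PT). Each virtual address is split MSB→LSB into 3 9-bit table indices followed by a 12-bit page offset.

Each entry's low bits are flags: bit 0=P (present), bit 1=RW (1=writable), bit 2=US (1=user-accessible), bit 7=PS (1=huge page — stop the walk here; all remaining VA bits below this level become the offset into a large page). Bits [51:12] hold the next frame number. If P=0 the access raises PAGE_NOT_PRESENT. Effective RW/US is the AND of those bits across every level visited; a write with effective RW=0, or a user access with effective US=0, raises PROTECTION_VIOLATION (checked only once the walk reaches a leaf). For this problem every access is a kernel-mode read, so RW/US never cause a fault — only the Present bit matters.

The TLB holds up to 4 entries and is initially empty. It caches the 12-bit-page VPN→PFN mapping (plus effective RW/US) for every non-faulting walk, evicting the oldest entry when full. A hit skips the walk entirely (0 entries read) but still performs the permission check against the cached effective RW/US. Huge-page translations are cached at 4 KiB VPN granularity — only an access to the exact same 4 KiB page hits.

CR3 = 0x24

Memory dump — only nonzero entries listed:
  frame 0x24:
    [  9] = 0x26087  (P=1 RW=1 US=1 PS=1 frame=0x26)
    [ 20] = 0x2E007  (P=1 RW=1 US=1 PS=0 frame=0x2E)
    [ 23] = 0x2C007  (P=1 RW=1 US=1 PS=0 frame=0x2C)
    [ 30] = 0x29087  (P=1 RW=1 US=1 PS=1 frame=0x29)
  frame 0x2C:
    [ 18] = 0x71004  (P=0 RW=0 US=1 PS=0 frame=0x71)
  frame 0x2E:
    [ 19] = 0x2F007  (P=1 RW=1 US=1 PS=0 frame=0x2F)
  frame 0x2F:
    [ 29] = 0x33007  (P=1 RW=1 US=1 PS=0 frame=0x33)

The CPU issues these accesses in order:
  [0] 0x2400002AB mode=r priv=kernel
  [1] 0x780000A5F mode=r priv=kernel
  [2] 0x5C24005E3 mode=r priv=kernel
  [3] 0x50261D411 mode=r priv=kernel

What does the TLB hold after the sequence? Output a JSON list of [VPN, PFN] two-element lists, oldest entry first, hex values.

Trace:
#0 VA=0x2400002AB (r,kernel):
  L0 @0x24[9] → 0x26087  P=1,RW=1,US=1,PS=1
  → PA=0x262AB (huge @L0)  (1 entries read)
#1 VA=0x780000A5F (r,kernel):
  L0 @0x24[30] → 0x29087  P=1,RW=1,US=1,PS=1
  → PA=0x29A5F (huge @L0)  (1 entries read)
#2 VA=0x5C24005E3 (r,kernel):
  L0 @0x24[23] → 0x2C007  P=1,RW=1,US=1,PS=0
  L1 @0x2C[18] → 0x71004  P=0,RW=0,US=1,PS=0
  ✗ PAGE_NOT_PRESENT  [2 reads]
#3 VA=0x50261D411 (r,kernel):
  L0 @0x24[20] → 0x2E007  P=1,RW=1,US=1,PS=0
  L1 @0x2E[19] → 0x2F007  P=1,RW=1,US=1,PS=0
  L2 @0x2F[29] → 0x33007  P=1,RW=1,US=1,PS=0
  → PA=0x33411  (3 entries read)

TLB: [["0x240000", "0x26"], ["0x780000", "0x29"], ["0x50261D", "0x33"]]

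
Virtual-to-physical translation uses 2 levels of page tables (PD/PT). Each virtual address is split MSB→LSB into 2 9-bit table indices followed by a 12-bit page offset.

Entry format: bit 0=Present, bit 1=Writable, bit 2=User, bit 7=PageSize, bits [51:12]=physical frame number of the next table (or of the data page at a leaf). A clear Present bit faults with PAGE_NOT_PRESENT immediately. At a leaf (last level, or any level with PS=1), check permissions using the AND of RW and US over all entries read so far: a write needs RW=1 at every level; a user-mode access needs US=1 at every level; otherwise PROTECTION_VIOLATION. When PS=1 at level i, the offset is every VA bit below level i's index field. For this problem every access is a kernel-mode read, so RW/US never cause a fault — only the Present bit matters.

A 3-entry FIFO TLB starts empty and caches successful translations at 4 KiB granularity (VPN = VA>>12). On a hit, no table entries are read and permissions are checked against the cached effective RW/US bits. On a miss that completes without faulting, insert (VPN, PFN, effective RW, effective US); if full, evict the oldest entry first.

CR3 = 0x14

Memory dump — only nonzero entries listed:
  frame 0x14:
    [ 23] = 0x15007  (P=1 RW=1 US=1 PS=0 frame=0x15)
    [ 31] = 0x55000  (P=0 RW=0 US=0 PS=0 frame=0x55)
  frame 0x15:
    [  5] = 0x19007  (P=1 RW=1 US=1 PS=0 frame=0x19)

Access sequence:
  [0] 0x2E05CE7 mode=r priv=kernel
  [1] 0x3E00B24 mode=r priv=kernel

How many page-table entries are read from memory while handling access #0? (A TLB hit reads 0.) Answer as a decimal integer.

Walk each access:
#0 VA=0x2E05CE7 (r,kernel):
  lvl0: tbl 0x14, slot 23 ⇒ 0x15007 (P1/RW1/US1/PS0)
  lvl1: tbl 0x15, slot 5 ⇒ 0x19007 (P1/RW1/US1/PS0)
  ⇒ phys 0x19CE7  [2 reads]
#1 VA=0x3E00B24 (r,kernel):
  lvl0: tbl 0x14, slot 31 ⇒ 0x55000 (P0/RW0/US0/PS0)
  ⇒ fault: PAGE_NOT_PRESENT  — 1 lookups

Entries read for #0: 2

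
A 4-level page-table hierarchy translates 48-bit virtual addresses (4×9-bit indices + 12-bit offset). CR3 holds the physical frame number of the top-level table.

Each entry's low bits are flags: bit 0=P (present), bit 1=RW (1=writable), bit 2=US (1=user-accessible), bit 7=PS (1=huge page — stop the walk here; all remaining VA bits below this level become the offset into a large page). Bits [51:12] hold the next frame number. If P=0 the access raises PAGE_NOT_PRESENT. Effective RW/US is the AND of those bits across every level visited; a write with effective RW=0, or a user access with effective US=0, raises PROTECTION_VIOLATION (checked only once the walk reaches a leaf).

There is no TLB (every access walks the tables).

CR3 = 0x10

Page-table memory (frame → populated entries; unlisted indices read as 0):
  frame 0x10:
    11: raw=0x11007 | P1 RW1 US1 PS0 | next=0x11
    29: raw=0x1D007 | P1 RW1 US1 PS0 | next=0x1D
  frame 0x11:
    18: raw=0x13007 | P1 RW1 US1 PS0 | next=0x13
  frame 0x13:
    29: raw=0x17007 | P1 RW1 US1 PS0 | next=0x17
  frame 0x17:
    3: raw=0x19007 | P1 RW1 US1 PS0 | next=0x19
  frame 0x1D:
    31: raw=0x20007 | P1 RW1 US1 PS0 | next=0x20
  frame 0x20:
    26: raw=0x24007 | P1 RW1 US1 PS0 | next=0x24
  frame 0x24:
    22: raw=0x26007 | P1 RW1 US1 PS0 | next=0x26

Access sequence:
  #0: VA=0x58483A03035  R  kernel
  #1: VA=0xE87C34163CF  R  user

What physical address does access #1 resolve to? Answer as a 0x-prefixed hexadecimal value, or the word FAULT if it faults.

Per-access translation:
#0 VA=0x58483A03035 (r,kernel):
  L0 @0x10[11] → 0x11007  P=1,RW=1,US=1,PS=0
  L1 @0x11[18] → 0x13007  P=1,RW=1,US=1,PS=0
  L2 @0x13[29] → 0x17007  P=1,RW=1,US=1,PS=0
  L3 @0x17[3] → 0x19007  P=1,RW=1,US=1,PS=0
  ✓ 0x19035  — 4 lookups
#1 VA=0xE87C34163CF (r,user):
  L0 @0x10[29] → 0x1D007  P=1,RW=1,US=1,PS=0
  L1 @0x1D[31] → 0x20007  P=1,RW=1,US=1,PS=0
  L2 @0x20[26] → 0x24007  P=1,RW=1,US=1,PS=0
  L3 @0x24[22] → 0x26007  P=1,RW=1,US=1,PS=0
  ✓ 0x263CF  — 4 lookups

Access #1 PA: 0x263CF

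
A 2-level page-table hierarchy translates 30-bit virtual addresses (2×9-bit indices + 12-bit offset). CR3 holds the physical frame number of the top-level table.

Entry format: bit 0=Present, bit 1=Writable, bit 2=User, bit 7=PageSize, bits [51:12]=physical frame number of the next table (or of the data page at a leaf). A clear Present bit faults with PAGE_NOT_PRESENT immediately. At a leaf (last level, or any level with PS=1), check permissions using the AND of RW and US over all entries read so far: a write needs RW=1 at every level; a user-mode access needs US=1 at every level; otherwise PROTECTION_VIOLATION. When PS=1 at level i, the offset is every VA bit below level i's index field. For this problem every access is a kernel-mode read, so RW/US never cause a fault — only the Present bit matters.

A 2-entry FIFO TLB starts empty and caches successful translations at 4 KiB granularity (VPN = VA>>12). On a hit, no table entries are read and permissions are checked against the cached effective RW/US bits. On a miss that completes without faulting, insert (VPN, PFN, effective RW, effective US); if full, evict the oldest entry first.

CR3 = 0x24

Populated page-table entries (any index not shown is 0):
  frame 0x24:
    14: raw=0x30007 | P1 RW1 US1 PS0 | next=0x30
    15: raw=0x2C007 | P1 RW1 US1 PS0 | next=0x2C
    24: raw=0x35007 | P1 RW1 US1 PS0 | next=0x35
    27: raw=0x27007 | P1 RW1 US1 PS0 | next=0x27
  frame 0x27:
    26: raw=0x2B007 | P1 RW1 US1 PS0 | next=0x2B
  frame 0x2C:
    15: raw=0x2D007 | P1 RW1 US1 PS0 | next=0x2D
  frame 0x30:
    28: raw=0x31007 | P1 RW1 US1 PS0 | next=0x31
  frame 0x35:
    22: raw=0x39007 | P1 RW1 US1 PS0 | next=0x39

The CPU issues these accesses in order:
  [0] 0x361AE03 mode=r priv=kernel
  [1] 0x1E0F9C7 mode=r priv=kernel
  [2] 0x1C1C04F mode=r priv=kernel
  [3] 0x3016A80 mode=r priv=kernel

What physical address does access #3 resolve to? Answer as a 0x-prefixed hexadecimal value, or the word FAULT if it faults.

Per-access translation:
#0 VA=0x361AE03 (r,kernel):
  [0] read 0x24 idx=27: raw=0x27007 flags P=1 W=1 U=1 S=0
  [1] read 0x27 idx=26: raw=0x2B007 flags P=1 W=1 U=1 S=0
  ⇒ phys 0x2BE03  [2 reads]
#1 VA=0x1E0F9C7 (r,kernel):
  [0] read 0x24 idx=15: raw=0x2C007 flags P=1 W=1 U=1 S=0
  [1] read 0x2C idx=15: raw=0x2D007 flags P=1 W=1 U=1 S=0
  ⇒ phys 0x2D9C7  [2 reads]
#2 VA=0x1C1C04F (r,kernel):
  [0] read 0x24 idx=14: raw=0x30007 flags P=1 W=1 U=1 S=0
  [1] read 0x30 idx=28: raw=0x31007 flags P=1 W=1 U=1 S=0
  ⇒ phys 0x3104F  [2 reads]
#3 VA=0x3016A80 (r,kernel):
  [0] read 0x24 idx=24: raw=0x35007 flags P=1 W=1 U=1 S=0
  [1] read 0x35 idx=22: raw=0x39007 flags P=1 W=1 U=1 S=0
  ⇒ phys 0x39A80  [2 reads]

Access #3 PA: 0x39A80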